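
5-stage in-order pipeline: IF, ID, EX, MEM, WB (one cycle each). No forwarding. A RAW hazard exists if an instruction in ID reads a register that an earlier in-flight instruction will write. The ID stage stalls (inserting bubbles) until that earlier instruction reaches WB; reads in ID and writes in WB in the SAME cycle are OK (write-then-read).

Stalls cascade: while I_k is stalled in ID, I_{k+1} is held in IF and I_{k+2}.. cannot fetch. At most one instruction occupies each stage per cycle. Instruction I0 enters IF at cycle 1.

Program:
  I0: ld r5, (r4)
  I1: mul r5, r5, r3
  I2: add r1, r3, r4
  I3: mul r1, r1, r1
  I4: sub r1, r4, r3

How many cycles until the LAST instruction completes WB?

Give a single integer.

I0 ld r5 <- r4: IF@1 ID@2 stall=0 (-) EX@3 MEM@4 WB@5
I1 mul r5 <- r5,r3: IF@2 ID@3 stall=2 (RAW on I0.r5 (WB@5)) EX@6 MEM@7 WB@8
I2 add r1 <- r3,r4: IF@3 ID@6 stall=0 (-) EX@7 MEM@8 WB@9
I3 mul r1 <- r1,r1: IF@6 ID@7 stall=2 (RAW on I2.r1 (WB@9)) EX@10 MEM@11 WB@12
I4 sub r1 <- r4,r3: IF@7 ID@10 stall=0 (-) EX@11 MEM@12 WB@13

Answer: 13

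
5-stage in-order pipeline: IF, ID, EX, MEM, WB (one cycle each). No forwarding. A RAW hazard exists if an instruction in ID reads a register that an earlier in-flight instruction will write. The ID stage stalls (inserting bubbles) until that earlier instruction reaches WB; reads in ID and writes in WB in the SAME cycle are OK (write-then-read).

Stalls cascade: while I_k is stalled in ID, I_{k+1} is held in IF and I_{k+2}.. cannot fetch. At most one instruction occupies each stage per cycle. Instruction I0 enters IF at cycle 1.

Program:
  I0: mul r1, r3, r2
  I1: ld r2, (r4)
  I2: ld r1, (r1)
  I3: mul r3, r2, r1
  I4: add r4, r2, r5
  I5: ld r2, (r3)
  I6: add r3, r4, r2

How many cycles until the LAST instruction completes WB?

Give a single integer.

I0 mul r1 <- r3,r2: IF@1 ID@2 stall=0 (-) EX@3 MEM@4 WB@5
I1 ld r2 <- r4: IF@2 ID@3 stall=0 (-) EX@4 MEM@5 WB@6
I2 ld r1 <- r1: IF@3 ID@4 stall=1 (RAW on I0.r1 (WB@5)) EX@6 MEM@7 WB@8
I3 mul r3 <- r2,r1: IF@4 ID@6 stall=2 (RAW on I2.r1 (WB@8)) EX@9 MEM@10 WB@11
I4 add r4 <- r2,r5: IF@6 ID@9 stall=0 (-) EX@10 MEM@11 WB@12
I5 ld r2 <- r3: IF@9 ID@10 stall=1 (RAW on I3.r3 (WB@11)) EX@12 MEM@13 WB@14
I6 add r3 <- r4,r2: IF@10 ID@12 stall=2 (RAW on I5.r2 (WB@14)) EX@15 MEM@16 WB@17

Answer: 17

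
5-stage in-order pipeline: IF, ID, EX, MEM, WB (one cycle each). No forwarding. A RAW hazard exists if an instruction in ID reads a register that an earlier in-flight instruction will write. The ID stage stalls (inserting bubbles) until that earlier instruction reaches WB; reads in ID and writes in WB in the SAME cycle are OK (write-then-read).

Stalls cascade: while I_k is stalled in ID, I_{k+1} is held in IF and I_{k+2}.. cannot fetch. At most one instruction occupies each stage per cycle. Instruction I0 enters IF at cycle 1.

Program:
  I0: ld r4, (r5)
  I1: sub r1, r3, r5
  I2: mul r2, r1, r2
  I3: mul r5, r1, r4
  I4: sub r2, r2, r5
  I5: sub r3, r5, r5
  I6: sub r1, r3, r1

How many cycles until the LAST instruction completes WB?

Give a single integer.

Answer: 17

Derivation:
I0 ld r4 <- r5: IF@1 ID@2 stall=0 (-) EX@3 MEM@4 WB@5
I1 sub r1 <- r3,r5: IF@2 ID@3 stall=0 (-) EX@4 MEM@5 WB@6
I2 mul r2 <- r1,r2: IF@3 ID@4 stall=2 (RAW on I1.r1 (WB@6)) EX@7 MEM@8 WB@9
I3 mul r5 <- r1,r4: IF@4 ID@7 stall=0 (-) EX@8 MEM@9 WB@10
I4 sub r2 <- r2,r5: IF@7 ID@8 stall=2 (RAW on I3.r5 (WB@10)) EX@11 MEM@12 WB@13
I5 sub r3 <- r5,r5: IF@8 ID@11 stall=0 (-) EX@12 MEM@13 WB@14
I6 sub r1 <- r3,r1: IF@11 ID@12 stall=2 (RAW on I5.r3 (WB@14)) EX@15 MEM@16 WB@17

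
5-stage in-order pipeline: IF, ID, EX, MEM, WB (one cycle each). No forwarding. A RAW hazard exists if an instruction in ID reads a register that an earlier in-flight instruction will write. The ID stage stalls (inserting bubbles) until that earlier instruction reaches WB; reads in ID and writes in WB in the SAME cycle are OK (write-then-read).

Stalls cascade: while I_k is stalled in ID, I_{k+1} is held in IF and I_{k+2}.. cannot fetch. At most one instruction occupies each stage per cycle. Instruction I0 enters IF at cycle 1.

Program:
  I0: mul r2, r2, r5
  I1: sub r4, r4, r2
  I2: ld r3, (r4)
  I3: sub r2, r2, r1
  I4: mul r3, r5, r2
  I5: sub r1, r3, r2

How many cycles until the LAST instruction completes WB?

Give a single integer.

I0 mul r2 <- r2,r5: IF@1 ID@2 stall=0 (-) EX@3 MEM@4 WB@5
I1 sub r4 <- r4,r2: IF@2 ID@3 stall=2 (RAW on I0.r2 (WB@5)) EX@6 MEM@7 WB@8
I2 ld r3 <- r4: IF@3 ID@6 stall=2 (RAW on I1.r4 (WB@8)) EX@9 MEM@10 WB@11
I3 sub r2 <- r2,r1: IF@6 ID@9 stall=0 (-) EX@10 MEM@11 WB@12
I4 mul r3 <- r5,r2: IF@9 ID@10 stall=2 (RAW on I3.r2 (WB@12)) EX@13 MEM@14 WB@15
I5 sub r1 <- r3,r2: IF@10 ID@13 stall=2 (RAW on I4.r3 (WB@15)) EX@16 MEM@17 WB@18

Answer: 18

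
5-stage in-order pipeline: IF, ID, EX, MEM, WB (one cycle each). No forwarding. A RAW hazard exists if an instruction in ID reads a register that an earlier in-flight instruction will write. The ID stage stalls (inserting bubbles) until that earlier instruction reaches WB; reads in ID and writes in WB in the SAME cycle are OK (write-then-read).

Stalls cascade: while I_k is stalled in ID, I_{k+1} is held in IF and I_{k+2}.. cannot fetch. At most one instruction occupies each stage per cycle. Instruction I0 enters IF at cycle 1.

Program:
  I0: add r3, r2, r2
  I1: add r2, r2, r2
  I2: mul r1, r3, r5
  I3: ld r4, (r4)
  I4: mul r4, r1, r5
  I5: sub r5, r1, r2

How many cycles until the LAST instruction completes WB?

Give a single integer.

Answer: 12

Derivation:
I0 add r3 <- r2,r2: IF@1 ID@2 stall=0 (-) EX@3 MEM@4 WB@5
I1 add r2 <- r2,r2: IF@2 ID@3 stall=0 (-) EX@4 MEM@5 WB@6
I2 mul r1 <- r3,r5: IF@3 ID@4 stall=1 (RAW on I0.r3 (WB@5)) EX@6 MEM@7 WB@8
I3 ld r4 <- r4: IF@4 ID@6 stall=0 (-) EX@7 MEM@8 WB@9
I4 mul r4 <- r1,r5: IF@6 ID@7 stall=1 (RAW on I2.r1 (WB@8)) EX@9 MEM@10 WB@11
I5 sub r5 <- r1,r2: IF@7 ID@9 stall=0 (-) EX@10 MEM@11 WB@12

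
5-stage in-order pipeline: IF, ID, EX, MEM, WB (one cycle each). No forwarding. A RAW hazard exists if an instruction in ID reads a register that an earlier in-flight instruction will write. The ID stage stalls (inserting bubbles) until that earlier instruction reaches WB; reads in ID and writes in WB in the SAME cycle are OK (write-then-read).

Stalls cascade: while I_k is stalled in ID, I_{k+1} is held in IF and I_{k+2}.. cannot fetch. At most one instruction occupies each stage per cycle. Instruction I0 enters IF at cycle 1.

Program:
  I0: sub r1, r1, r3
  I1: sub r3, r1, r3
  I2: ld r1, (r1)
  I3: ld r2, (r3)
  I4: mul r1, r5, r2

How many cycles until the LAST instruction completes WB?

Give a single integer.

Answer: 14

Derivation:
I0 sub r1 <- r1,r3: IF@1 ID@2 stall=0 (-) EX@3 MEM@4 WB@5
I1 sub r3 <- r1,r3: IF@2 ID@3 stall=2 (RAW on I0.r1 (WB@5)) EX@6 MEM@7 WB@8
I2 ld r1 <- r1: IF@3 ID@6 stall=0 (-) EX@7 MEM@8 WB@9
I3 ld r2 <- r3: IF@6 ID@7 stall=1 (RAW on I1.r3 (WB@8)) EX@9 MEM@10 WB@11
I4 mul r1 <- r5,r2: IF@7 ID@9 stall=2 (RAW on I3.r2 (WB@11)) EX@12 MEM@13 WB@14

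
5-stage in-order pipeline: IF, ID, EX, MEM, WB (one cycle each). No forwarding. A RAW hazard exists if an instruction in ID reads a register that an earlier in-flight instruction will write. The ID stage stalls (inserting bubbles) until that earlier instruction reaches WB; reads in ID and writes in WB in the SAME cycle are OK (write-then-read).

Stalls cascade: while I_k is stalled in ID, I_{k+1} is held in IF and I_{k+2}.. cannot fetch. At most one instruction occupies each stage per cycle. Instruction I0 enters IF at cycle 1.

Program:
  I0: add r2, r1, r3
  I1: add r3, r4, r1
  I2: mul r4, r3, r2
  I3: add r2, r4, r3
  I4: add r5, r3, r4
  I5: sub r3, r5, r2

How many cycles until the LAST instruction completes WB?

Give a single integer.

I0 add r2 <- r1,r3: IF@1 ID@2 stall=0 (-) EX@3 MEM@4 WB@5
I1 add r3 <- r4,r1: IF@2 ID@3 stall=0 (-) EX@4 MEM@5 WB@6
I2 mul r4 <- r3,r2: IF@3 ID@4 stall=2 (RAW on I1.r3 (WB@6)) EX@7 MEM@8 WB@9
I3 add r2 <- r4,r3: IF@4 ID@7 stall=2 (RAW on I2.r4 (WB@9)) EX@10 MEM@11 WB@12
I4 add r5 <- r3,r4: IF@7 ID@10 stall=0 (-) EX@11 MEM@12 WB@13
I5 sub r3 <- r5,r2: IF@10 ID@11 stall=2 (RAW on I4.r5 (WB@13)) EX@14 MEM@15 WB@16

Answer: 16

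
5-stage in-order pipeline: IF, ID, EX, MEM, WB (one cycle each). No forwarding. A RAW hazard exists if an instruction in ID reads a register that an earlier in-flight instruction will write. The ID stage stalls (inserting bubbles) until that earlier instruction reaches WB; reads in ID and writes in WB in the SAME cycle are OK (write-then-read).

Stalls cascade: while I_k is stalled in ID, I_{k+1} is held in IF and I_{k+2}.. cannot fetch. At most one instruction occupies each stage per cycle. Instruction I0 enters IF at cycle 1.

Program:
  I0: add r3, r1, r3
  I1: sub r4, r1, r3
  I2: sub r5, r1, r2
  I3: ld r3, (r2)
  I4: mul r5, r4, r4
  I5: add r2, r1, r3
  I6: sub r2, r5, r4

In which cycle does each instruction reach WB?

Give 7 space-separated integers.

I0 add r3 <- r1,r3: IF@1 ID@2 stall=0 (-) EX@3 MEM@4 WB@5
I1 sub r4 <- r1,r3: IF@2 ID@3 stall=2 (RAW on I0.r3 (WB@5)) EX@6 MEM@7 WB@8
I2 sub r5 <- r1,r2: IF@3 ID@6 stall=0 (-) EX@7 MEM@8 WB@9
I3 ld r3 <- r2: IF@6 ID@7 stall=0 (-) EX@8 MEM@9 WB@10
I4 mul r5 <- r4,r4: IF@7 ID@8 stall=0 (-) EX@9 MEM@10 WB@11
I5 add r2 <- r1,r3: IF@8 ID@9 stall=1 (RAW on I3.r3 (WB@10)) EX@11 MEM@12 WB@13
I6 sub r2 <- r5,r4: IF@9 ID@11 stall=0 (-) EX@12 MEM@13 WB@14

Answer: 5 8 9 10 11 13 14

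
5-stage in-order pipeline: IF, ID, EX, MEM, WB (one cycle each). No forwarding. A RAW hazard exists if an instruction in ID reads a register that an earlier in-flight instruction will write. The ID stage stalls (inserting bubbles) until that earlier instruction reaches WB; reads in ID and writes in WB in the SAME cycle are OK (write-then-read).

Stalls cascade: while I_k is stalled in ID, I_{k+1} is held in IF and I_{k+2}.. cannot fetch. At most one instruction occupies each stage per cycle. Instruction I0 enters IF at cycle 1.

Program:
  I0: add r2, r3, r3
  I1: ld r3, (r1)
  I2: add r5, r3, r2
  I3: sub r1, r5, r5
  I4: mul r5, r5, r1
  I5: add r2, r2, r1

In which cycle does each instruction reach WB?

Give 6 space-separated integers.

I0 add r2 <- r3,r3: IF@1 ID@2 stall=0 (-) EX@3 MEM@4 WB@5
I1 ld r3 <- r1: IF@2 ID@3 stall=0 (-) EX@4 MEM@5 WB@6
I2 add r5 <- r3,r2: IF@3 ID@4 stall=2 (RAW on I1.r3 (WB@6)) EX@7 MEM@8 WB@9
I3 sub r1 <- r5,r5: IF@4 ID@7 stall=2 (RAW on I2.r5 (WB@9)) EX@10 MEM@11 WB@12
I4 mul r5 <- r5,r1: IF@7 ID@10 stall=2 (RAW on I3.r1 (WB@12)) EX@13 MEM@14 WB@15
I5 add r2 <- r2,r1: IF@10 ID@13 stall=0 (-) EX@14 MEM@15 WB@16

Answer: 5 6 9 12 15 16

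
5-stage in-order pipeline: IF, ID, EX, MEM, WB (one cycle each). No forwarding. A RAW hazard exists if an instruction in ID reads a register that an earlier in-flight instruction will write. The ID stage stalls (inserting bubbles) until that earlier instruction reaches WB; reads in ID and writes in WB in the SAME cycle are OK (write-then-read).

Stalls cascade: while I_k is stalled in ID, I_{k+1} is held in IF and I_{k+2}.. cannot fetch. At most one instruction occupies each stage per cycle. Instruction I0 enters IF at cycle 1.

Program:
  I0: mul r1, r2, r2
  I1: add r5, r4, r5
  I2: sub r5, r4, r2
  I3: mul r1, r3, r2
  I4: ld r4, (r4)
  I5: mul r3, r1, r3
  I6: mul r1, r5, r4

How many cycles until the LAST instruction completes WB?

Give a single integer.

Answer: 12

Derivation:
I0 mul r1 <- r2,r2: IF@1 ID@2 stall=0 (-) EX@3 MEM@4 WB@5
I1 add r5 <- r4,r5: IF@2 ID@3 stall=0 (-) EX@4 MEM@5 WB@6
I2 sub r5 <- r4,r2: IF@3 ID@4 stall=0 (-) EX@5 MEM@6 WB@7
I3 mul r1 <- r3,r2: IF@4 ID@5 stall=0 (-) EX@6 MEM@7 WB@8
I4 ld r4 <- r4: IF@5 ID@6 stall=0 (-) EX@7 MEM@8 WB@9
I5 mul r3 <- r1,r3: IF@6 ID@7 stall=1 (RAW on I3.r1 (WB@8)) EX@9 MEM@10 WB@11
I6 mul r1 <- r5,r4: IF@7 ID@9 stall=0 (-) EX@10 MEM@11 WB@12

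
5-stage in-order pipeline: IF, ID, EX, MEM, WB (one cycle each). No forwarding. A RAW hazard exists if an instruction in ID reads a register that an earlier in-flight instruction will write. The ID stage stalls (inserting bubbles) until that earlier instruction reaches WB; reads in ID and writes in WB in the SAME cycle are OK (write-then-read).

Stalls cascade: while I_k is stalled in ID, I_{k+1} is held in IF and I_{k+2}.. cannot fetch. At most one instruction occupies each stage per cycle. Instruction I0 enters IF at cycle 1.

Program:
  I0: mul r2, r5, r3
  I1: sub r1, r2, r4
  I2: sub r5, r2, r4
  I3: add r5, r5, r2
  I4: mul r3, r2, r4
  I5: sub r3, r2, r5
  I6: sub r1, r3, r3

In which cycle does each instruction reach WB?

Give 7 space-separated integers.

Answer: 5 8 9 12 13 15 18

Derivation:
I0 mul r2 <- r5,r3: IF@1 ID@2 stall=0 (-) EX@3 MEM@4 WB@5
I1 sub r1 <- r2,r4: IF@2 ID@3 stall=2 (RAW on I0.r2 (WB@5)) EX@6 MEM@7 WB@8
I2 sub r5 <- r2,r4: IF@3 ID@6 stall=0 (-) EX@7 MEM@8 WB@9
I3 add r5 <- r5,r2: IF@6 ID@7 stall=2 (RAW on I2.r5 (WB@9)) EX@10 MEM@11 WB@12
I4 mul r3 <- r2,r4: IF@7 ID@10 stall=0 (-) EX@11 MEM@12 WB@13
I5 sub r3 <- r2,r5: IF@10 ID@11 stall=1 (RAW on I3.r5 (WB@12)) EX@13 MEM@14 WB@15
I6 sub r1 <- r3,r3: IF@11 ID@13 stall=2 (RAW on I5.r3 (WB@15)) EX@16 MEM@17 WB@18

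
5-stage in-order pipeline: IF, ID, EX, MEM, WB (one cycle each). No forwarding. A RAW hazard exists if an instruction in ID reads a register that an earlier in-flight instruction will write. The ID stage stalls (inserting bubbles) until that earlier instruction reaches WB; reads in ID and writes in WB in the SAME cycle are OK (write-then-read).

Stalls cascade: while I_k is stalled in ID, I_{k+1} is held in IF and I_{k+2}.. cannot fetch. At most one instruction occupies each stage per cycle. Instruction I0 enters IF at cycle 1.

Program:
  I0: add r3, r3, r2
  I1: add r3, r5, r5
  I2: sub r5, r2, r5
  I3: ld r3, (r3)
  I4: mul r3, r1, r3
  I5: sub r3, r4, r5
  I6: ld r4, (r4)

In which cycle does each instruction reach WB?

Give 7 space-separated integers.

Answer: 5 6 7 9 12 13 14

Derivation:
I0 add r3 <- r3,r2: IF@1 ID@2 stall=0 (-) EX@3 MEM@4 WB@5
I1 add r3 <- r5,r5: IF@2 ID@3 stall=0 (-) EX@4 MEM@5 WB@6
I2 sub r5 <- r2,r5: IF@3 ID@4 stall=0 (-) EX@5 MEM@6 WB@7
I3 ld r3 <- r3: IF@4 ID@5 stall=1 (RAW on I1.r3 (WB@6)) EX@7 MEM@8 WB@9
I4 mul r3 <- r1,r3: IF@5 ID@7 stall=2 (RAW on I3.r3 (WB@9)) EX@10 MEM@11 WB@12
I5 sub r3 <- r4,r5: IF@7 ID@10 stall=0 (-) EX@11 MEM@12 WB@13
I6 ld r4 <- r4: IF@10 ID@11 stall=0 (-) EX@12 MEM@13 WB@14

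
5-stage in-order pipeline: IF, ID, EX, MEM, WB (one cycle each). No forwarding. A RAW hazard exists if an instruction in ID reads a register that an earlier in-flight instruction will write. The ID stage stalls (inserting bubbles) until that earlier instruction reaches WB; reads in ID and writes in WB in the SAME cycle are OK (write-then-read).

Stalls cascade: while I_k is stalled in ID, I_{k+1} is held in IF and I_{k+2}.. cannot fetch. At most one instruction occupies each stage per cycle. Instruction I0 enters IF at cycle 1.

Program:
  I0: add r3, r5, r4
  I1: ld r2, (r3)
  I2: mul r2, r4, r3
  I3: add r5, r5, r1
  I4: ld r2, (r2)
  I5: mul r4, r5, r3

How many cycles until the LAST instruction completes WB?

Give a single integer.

I0 add r3 <- r5,r4: IF@1 ID@2 stall=0 (-) EX@3 MEM@4 WB@5
I1 ld r2 <- r3: IF@2 ID@3 stall=2 (RAW on I0.r3 (WB@5)) EX@6 MEM@7 WB@8
I2 mul r2 <- r4,r3: IF@3 ID@6 stall=0 (-) EX@7 MEM@8 WB@9
I3 add r5 <- r5,r1: IF@6 ID@7 stall=0 (-) EX@8 MEM@9 WB@10
I4 ld r2 <- r2: IF@7 ID@8 stall=1 (RAW on I2.r2 (WB@9)) EX@10 MEM@11 WB@12
I5 mul r4 <- r5,r3: IF@8 ID@10 stall=0 (-) EX@11 MEM@12 WB@13

Answer: 13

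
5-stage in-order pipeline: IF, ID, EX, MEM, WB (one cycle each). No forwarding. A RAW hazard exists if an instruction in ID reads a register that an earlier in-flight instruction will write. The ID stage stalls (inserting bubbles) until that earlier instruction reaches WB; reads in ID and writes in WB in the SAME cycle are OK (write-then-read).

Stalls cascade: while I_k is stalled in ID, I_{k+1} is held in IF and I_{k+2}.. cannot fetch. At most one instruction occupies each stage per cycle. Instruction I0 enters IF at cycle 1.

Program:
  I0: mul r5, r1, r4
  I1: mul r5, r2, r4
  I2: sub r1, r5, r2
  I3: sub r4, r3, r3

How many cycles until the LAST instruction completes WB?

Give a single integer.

I0 mul r5 <- r1,r4: IF@1 ID@2 stall=0 (-) EX@3 MEM@4 WB@5
I1 mul r5 <- r2,r4: IF@2 ID@3 stall=0 (-) EX@4 MEM@5 WB@6
I2 sub r1 <- r5,r2: IF@3 ID@4 stall=2 (RAW on I1.r5 (WB@6)) EX@7 MEM@8 WB@9
I3 sub r4 <- r3,r3: IF@4 ID@7 stall=0 (-) EX@8 MEM@9 WB@10

Answer: 10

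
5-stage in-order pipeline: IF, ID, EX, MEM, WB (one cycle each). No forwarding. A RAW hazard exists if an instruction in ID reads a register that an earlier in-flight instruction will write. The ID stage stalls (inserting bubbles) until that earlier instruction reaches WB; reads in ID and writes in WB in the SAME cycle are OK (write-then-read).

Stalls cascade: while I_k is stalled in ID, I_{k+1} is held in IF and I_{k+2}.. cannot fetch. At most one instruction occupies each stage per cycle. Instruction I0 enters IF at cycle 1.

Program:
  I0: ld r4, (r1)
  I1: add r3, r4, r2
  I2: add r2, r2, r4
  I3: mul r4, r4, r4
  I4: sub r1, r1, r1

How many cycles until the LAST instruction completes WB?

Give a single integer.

I0 ld r4 <- r1: IF@1 ID@2 stall=0 (-) EX@3 MEM@4 WB@5
I1 add r3 <- r4,r2: IF@2 ID@3 stall=2 (RAW on I0.r4 (WB@5)) EX@6 MEM@7 WB@8
I2 add r2 <- r2,r4: IF@3 ID@6 stall=0 (-) EX@7 MEM@8 WB@9
I3 mul r4 <- r4,r4: IF@6 ID@7 stall=0 (-) EX@8 MEM@9 WB@10
I4 sub r1 <- r1,r1: IF@7 ID@8 stall=0 (-) EX@9 MEM@10 WB@11

Answer: 11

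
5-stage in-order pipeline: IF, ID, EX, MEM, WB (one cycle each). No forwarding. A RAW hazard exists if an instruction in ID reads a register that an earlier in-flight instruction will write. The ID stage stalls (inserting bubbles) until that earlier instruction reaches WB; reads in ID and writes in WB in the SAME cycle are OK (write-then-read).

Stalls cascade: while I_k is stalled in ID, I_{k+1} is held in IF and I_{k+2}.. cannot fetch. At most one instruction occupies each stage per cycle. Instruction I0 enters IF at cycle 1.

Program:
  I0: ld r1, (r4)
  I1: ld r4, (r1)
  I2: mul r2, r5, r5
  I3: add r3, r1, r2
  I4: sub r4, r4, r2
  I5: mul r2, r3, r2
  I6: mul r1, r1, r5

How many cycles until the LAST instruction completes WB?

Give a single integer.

I0 ld r1 <- r4: IF@1 ID@2 stall=0 (-) EX@3 MEM@4 WB@5
I1 ld r4 <- r1: IF@2 ID@3 stall=2 (RAW on I0.r1 (WB@5)) EX@6 MEM@7 WB@8
I2 mul r2 <- r5,r5: IF@3 ID@6 stall=0 (-) EX@7 MEM@8 WB@9
I3 add r3 <- r1,r2: IF@6 ID@7 stall=2 (RAW on I2.r2 (WB@9)) EX@10 MEM@11 WB@12
I4 sub r4 <- r4,r2: IF@7 ID@10 stall=0 (-) EX@11 MEM@12 WB@13
I5 mul r2 <- r3,r2: IF@10 ID@11 stall=1 (RAW on I3.r3 (WB@12)) EX@13 MEM@14 WB@15
I6 mul r1 <- r1,r5: IF@11 ID@13 stall=0 (-) EX@14 MEM@15 WB@16

Answer: 16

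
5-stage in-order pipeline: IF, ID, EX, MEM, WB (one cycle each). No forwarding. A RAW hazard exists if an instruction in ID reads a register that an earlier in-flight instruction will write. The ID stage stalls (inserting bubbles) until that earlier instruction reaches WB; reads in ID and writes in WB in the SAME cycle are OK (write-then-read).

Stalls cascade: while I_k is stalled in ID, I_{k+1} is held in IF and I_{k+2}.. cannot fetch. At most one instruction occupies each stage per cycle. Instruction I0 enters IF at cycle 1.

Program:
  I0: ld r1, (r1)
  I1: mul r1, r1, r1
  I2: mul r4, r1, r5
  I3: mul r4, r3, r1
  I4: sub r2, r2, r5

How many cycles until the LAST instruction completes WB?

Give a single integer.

I0 ld r1 <- r1: IF@1 ID@2 stall=0 (-) EX@3 MEM@4 WB@5
I1 mul r1 <- r1,r1: IF@2 ID@3 stall=2 (RAW on I0.r1 (WB@5)) EX@6 MEM@7 WB@8
I2 mul r4 <- r1,r5: IF@3 ID@6 stall=2 (RAW on I1.r1 (WB@8)) EX@9 MEM@10 WB@11
I3 mul r4 <- r3,r1: IF@6 ID@9 stall=0 (-) EX@10 MEM@11 WB@12
I4 sub r2 <- r2,r5: IF@9 ID@10 stall=0 (-) EX@11 MEM@12 WB@13

Answer: 13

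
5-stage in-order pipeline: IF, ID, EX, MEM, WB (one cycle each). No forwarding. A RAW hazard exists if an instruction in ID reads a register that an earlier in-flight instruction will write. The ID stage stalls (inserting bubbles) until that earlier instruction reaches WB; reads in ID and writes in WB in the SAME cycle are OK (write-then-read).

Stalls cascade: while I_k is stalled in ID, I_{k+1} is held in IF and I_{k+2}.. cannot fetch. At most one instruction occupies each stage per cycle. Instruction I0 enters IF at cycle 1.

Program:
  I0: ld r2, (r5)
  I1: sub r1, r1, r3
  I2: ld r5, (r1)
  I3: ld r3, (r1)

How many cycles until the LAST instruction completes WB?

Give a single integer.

I0 ld r2 <- r5: IF@1 ID@2 stall=0 (-) EX@3 MEM@4 WB@5
I1 sub r1 <- r1,r3: IF@2 ID@3 stall=0 (-) EX@4 MEM@5 WB@6
I2 ld r5 <- r1: IF@3 ID@4 stall=2 (RAW on I1.r1 (WB@6)) EX@7 MEM@8 WB@9
I3 ld r3 <- r1: IF@4 ID@7 stall=0 (-) EX@8 MEM@9 WB@10

Answer: 10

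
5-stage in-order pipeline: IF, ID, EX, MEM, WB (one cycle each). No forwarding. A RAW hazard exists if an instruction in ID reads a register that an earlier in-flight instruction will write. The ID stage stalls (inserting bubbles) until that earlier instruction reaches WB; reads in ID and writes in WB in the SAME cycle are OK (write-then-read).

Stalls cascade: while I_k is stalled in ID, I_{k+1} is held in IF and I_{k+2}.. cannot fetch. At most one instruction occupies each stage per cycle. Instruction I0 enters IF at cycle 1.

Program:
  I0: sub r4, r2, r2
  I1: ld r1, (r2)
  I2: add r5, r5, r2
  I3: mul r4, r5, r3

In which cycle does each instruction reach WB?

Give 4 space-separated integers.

Answer: 5 6 7 10

Derivation:
I0 sub r4 <- r2,r2: IF@1 ID@2 stall=0 (-) EX@3 MEM@4 WB@5
I1 ld r1 <- r2: IF@2 ID@3 stall=0 (-) EX@4 MEM@5 WB@6
I2 add r5 <- r5,r2: IF@3 ID@4 stall=0 (-) EX@5 MEM@6 WB@7
I3 mul r4 <- r5,r3: IF@4 ID@5 stall=2 (RAW on I2.r5 (WB@7)) EX@8 MEM@9 WB@10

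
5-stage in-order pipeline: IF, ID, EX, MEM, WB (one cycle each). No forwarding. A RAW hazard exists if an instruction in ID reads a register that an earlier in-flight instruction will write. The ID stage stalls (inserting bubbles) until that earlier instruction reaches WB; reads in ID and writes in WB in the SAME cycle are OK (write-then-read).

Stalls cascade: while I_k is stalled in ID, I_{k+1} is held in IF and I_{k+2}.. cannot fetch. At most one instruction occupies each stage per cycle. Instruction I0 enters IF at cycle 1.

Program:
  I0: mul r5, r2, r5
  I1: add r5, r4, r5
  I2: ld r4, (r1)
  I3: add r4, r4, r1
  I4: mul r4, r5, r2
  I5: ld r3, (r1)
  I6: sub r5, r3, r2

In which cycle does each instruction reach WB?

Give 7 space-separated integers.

Answer: 5 8 9 12 13 14 17

Derivation:
I0 mul r5 <- r2,r5: IF@1 ID@2 stall=0 (-) EX@3 MEM@4 WB@5
I1 add r5 <- r4,r5: IF@2 ID@3 stall=2 (RAW on I0.r5 (WB@5)) EX@6 MEM@7 WB@8
I2 ld r4 <- r1: IF@3 ID@6 stall=0 (-) EX@7 MEM@8 WB@9
I3 add r4 <- r4,r1: IF@6 ID@7 stall=2 (RAW on I2.r4 (WB@9)) EX@10 MEM@11 WB@12
I4 mul r4 <- r5,r2: IF@7 ID@10 stall=0 (-) EX@11 MEM@12 WB@13
I5 ld r3 <- r1: IF@10 ID@11 stall=0 (-) EX@12 MEM@13 WB@14
I6 sub r5 <- r3,r2: IF@11 ID@12 stall=2 (RAW on I5.r3 (WB@14)) EX@15 MEM@16 WB@17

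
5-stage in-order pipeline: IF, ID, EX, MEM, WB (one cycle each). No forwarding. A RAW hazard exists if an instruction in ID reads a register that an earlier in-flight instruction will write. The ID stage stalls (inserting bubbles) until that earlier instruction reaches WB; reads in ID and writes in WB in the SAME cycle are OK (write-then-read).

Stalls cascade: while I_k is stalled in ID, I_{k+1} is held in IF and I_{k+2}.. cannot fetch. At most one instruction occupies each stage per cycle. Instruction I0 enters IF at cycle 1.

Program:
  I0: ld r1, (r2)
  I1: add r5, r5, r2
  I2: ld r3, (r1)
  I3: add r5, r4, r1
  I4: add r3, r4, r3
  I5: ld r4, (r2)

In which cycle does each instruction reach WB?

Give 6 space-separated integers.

Answer: 5 6 8 9 11 12

Derivation:
I0 ld r1 <- r2: IF@1 ID@2 stall=0 (-) EX@3 MEM@4 WB@5
I1 add r5 <- r5,r2: IF@2 ID@3 stall=0 (-) EX@4 MEM@5 WB@6
I2 ld r3 <- r1: IF@3 ID@4 stall=1 (RAW on I0.r1 (WB@5)) EX@6 MEM@7 WB@8
I3 add r5 <- r4,r1: IF@4 ID@6 stall=0 (-) EX@7 MEM@8 WB@9
I4 add r3 <- r4,r3: IF@6 ID@7 stall=1 (RAW on I2.r3 (WB@8)) EX@9 MEM@10 WB@11
I5 ld r4 <- r2: IF@7 ID@9 stall=0 (-) EX@10 MEM@11 WB@12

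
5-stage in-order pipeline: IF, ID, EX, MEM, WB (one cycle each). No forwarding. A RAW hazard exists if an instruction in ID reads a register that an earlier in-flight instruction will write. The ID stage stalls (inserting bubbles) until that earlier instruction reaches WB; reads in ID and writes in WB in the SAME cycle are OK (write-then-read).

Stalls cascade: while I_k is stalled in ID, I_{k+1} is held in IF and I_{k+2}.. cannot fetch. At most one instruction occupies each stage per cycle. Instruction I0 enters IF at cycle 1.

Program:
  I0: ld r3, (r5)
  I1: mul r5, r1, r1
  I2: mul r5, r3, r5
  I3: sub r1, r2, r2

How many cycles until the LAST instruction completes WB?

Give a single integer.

I0 ld r3 <- r5: IF@1 ID@2 stall=0 (-) EX@3 MEM@4 WB@5
I1 mul r5 <- r1,r1: IF@2 ID@3 stall=0 (-) EX@4 MEM@5 WB@6
I2 mul r5 <- r3,r5: IF@3 ID@4 stall=2 (RAW on I1.r5 (WB@6)) EX@7 MEM@8 WB@9
I3 sub r1 <- r2,r2: IF@4 ID@7 stall=0 (-) EX@8 MEM@9 WB@10

Answer: 10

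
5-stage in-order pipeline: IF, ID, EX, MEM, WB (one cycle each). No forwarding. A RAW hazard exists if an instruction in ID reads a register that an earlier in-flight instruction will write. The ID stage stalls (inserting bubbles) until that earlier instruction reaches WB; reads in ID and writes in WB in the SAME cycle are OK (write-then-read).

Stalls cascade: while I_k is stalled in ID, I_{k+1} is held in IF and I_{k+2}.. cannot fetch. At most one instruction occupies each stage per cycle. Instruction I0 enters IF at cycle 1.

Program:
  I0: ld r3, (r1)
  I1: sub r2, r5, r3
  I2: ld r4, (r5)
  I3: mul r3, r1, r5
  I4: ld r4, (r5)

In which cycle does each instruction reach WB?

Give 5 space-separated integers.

Answer: 5 8 9 10 11

Derivation:
I0 ld r3 <- r1: IF@1 ID@2 stall=0 (-) EX@3 MEM@4 WB@5
I1 sub r2 <- r5,r3: IF@2 ID@3 stall=2 (RAW on I0.r3 (WB@5)) EX@6 MEM@7 WB@8
I2 ld r4 <- r5: IF@3 ID@6 stall=0 (-) EX@7 MEM@8 WB@9
I3 mul r3 <- r1,r5: IF@6 ID@7 stall=0 (-) EX@8 MEM@9 WB@10
I4 ld r4 <- r5: IF@7 ID@8 stall=0 (-) EX@9 MEM@10 WB@11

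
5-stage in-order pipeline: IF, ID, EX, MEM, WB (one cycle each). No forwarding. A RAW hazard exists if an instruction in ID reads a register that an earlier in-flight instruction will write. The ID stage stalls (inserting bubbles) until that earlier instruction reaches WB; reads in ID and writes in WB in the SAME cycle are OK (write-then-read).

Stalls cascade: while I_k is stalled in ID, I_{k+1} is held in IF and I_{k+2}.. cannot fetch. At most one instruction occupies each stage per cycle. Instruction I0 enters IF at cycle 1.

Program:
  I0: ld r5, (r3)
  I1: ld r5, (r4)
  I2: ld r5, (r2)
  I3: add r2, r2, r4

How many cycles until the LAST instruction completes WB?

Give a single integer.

I0 ld r5 <- r3: IF@1 ID@2 stall=0 (-) EX@3 MEM@4 WB@5
I1 ld r5 <- r4: IF@2 ID@3 stall=0 (-) EX@4 MEM@5 WB@6
I2 ld r5 <- r2: IF@3 ID@4 stall=0 (-) EX@5 MEM@6 WB@7
I3 add r2 <- r2,r4: IF@4 ID@5 stall=0 (-) EX@6 MEM@7 WB@8

Answer: 8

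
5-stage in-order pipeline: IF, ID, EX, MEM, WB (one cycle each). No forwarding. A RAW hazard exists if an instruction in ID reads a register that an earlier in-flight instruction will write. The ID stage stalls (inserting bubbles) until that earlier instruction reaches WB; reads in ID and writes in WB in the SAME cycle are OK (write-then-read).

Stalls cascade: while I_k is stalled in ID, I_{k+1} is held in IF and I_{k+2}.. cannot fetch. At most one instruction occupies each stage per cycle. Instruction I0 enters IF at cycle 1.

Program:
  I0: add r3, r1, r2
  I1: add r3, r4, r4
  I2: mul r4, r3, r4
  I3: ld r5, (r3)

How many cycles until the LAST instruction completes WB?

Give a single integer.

I0 add r3 <- r1,r2: IF@1 ID@2 stall=0 (-) EX@3 MEM@4 WB@5
I1 add r3 <- r4,r4: IF@2 ID@3 stall=0 (-) EX@4 MEM@5 WB@6
I2 mul r4 <- r3,r4: IF@3 ID@4 stall=2 (RAW on I1.r3 (WB@6)) EX@7 MEM@8 WB@9
I3 ld r5 <- r3: IF@4 ID@7 stall=0 (-) EX@8 MEM@9 WB@10

Answer: 10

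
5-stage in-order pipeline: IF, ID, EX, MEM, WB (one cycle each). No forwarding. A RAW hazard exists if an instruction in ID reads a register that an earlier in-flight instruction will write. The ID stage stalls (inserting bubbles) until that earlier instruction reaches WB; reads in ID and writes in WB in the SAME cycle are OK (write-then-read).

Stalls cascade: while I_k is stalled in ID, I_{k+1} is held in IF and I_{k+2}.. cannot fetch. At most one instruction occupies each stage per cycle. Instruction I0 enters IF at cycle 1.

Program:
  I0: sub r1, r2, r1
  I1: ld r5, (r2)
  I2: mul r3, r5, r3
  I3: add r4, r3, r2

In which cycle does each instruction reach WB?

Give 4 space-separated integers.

I0 sub r1 <- r2,r1: IF@1 ID@2 stall=0 (-) EX@3 MEM@4 WB@5
I1 ld r5 <- r2: IF@2 ID@3 stall=0 (-) EX@4 MEM@5 WB@6
I2 mul r3 <- r5,r3: IF@3 ID@4 stall=2 (RAW on I1.r5 (WB@6)) EX@7 MEM@8 WB@9
I3 add r4 <- r3,r2: IF@4 ID@7 stall=2 (RAW on I2.r3 (WB@9)) EX@10 MEM@11 WB@12

Answer: 5 6 9 12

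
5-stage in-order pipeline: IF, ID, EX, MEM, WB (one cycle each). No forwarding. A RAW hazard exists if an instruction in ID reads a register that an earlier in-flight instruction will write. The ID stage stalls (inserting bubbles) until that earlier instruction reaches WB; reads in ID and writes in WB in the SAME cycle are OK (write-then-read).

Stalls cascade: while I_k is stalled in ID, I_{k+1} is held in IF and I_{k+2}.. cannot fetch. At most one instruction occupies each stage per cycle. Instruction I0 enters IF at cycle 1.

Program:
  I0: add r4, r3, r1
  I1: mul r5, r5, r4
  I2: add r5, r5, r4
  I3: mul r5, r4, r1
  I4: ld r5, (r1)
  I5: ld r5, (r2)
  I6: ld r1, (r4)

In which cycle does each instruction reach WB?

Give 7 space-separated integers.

I0 add r4 <- r3,r1: IF@1 ID@2 stall=0 (-) EX@3 MEM@4 WB@5
I1 mul r5 <- r5,r4: IF@2 ID@3 stall=2 (RAW on I0.r4 (WB@5)) EX@6 MEM@7 WB@8
I2 add r5 <- r5,r4: IF@3 ID@6 stall=2 (RAW on I1.r5 (WB@8)) EX@9 MEM@10 WB@11
I3 mul r5 <- r4,r1: IF@6 ID@9 stall=0 (-) EX@10 MEM@11 WB@12
I4 ld r5 <- r1: IF@9 ID@10 stall=0 (-) EX@11 MEM@12 WB@13
I5 ld r5 <- r2: IF@10 ID@11 stall=0 (-) EX@12 MEM@13 WB@14
I6 ld r1 <- r4: IF@11 ID@12 stall=0 (-) EX@13 MEM@14 WB@15

Answer: 5 8 11 12 13 14 15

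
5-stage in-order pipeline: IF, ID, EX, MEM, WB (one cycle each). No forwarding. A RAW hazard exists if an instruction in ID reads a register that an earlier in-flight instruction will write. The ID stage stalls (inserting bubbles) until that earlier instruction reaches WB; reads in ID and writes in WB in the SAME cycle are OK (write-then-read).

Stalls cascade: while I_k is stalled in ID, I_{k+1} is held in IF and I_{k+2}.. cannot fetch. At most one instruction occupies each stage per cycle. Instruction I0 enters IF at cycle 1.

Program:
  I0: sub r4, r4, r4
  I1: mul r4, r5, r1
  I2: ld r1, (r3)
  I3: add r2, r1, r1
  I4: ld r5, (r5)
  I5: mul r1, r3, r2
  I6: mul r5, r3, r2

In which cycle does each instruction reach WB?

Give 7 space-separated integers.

Answer: 5 6 7 10 11 13 14

Derivation:
I0 sub r4 <- r4,r4: IF@1 ID@2 stall=0 (-) EX@3 MEM@4 WB@5
I1 mul r4 <- r5,r1: IF@2 ID@3 stall=0 (-) EX@4 MEM@5 WB@6
I2 ld r1 <- r3: IF@3 ID@4 stall=0 (-) EX@5 MEM@6 WB@7
I3 add r2 <- r1,r1: IF@4 ID@5 stall=2 (RAW on I2.r1 (WB@7)) EX@8 MEM@9 WB@10
I4 ld r5 <- r5: IF@5 ID@8 stall=0 (-) EX@9 MEM@10 WB@11
I5 mul r1 <- r3,r2: IF@8 ID@9 stall=1 (RAW on I3.r2 (WB@10)) EX@11 MEM@12 WB@13
I6 mul r5 <- r3,r2: IF@9 ID@11 stall=0 (-) EX@12 MEM@13 WB@14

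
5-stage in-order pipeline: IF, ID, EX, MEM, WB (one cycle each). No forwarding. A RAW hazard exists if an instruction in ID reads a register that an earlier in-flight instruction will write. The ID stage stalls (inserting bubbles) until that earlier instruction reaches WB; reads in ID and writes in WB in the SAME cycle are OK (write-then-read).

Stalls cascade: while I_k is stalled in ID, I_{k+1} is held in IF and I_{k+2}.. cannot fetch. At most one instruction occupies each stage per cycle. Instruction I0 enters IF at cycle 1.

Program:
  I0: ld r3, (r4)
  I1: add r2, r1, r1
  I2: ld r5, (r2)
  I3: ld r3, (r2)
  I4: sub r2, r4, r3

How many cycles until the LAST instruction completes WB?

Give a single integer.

I0 ld r3 <- r4: IF@1 ID@2 stall=0 (-) EX@3 MEM@4 WB@5
I1 add r2 <- r1,r1: IF@2 ID@3 stall=0 (-) EX@4 MEM@5 WB@6
I2 ld r5 <- r2: IF@3 ID@4 stall=2 (RAW on I1.r2 (WB@6)) EX@7 MEM@8 WB@9
I3 ld r3 <- r2: IF@4 ID@7 stall=0 (-) EX@8 MEM@9 WB@10
I4 sub r2 <- r4,r3: IF@7 ID@8 stall=2 (RAW on I3.r3 (WB@10)) EX@11 MEM@12 WB@13

Answer: 13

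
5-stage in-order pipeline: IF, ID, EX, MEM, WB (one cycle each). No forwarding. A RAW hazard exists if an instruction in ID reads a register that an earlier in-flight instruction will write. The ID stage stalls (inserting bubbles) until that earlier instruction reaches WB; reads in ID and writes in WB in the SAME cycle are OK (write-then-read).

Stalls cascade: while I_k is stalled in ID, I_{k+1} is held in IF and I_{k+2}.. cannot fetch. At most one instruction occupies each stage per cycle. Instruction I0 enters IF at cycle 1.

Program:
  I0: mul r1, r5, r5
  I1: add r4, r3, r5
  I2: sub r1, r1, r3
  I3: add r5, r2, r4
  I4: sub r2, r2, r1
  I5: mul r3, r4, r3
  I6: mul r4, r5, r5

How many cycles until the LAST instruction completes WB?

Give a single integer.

Answer: 13

Derivation:
I0 mul r1 <- r5,r5: IF@1 ID@2 stall=0 (-) EX@3 MEM@4 WB@5
I1 add r4 <- r3,r5: IF@2 ID@3 stall=0 (-) EX@4 MEM@5 WB@6
I2 sub r1 <- r1,r3: IF@3 ID@4 stall=1 (RAW on I0.r1 (WB@5)) EX@6 MEM@7 WB@8
I3 add r5 <- r2,r4: IF@4 ID@6 stall=0 (-) EX@7 MEM@8 WB@9
I4 sub r2 <- r2,r1: IF@6 ID@7 stall=1 (RAW on I2.r1 (WB@8)) EX@9 MEM@10 WB@11
I5 mul r3 <- r4,r3: IF@7 ID@9 stall=0 (-) EX@10 MEM@11 WB@12
I6 mul r4 <- r5,r5: IF@9 ID@10 stall=0 (-) EX@11 MEM@12 WB@13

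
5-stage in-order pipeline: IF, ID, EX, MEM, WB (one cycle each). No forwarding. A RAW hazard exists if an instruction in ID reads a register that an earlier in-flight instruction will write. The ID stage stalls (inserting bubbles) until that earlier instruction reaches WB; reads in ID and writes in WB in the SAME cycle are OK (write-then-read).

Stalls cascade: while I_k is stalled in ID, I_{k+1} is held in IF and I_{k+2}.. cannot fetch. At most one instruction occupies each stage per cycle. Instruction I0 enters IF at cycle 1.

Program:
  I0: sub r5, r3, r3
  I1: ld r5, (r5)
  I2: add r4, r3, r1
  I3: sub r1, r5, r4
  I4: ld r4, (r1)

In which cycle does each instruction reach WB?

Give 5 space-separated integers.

Answer: 5 8 9 12 15

Derivation:
I0 sub r5 <- r3,r3: IF@1 ID@2 stall=0 (-) EX@3 MEM@4 WB@5
I1 ld r5 <- r5: IF@2 ID@3 stall=2 (RAW on I0.r5 (WB@5)) EX@6 MEM@7 WB@8
I2 add r4 <- r3,r1: IF@3 ID@6 stall=0 (-) EX@7 MEM@8 WB@9
I3 sub r1 <- r5,r4: IF@6 ID@7 stall=2 (RAW on I2.r4 (WB@9)) EX@10 MEM@11 WB@12
I4 ld r4 <- r1: IF@7 ID@10 stall=2 (RAW on I3.r1 (WB@12)) EX@13 MEM@14 WB@15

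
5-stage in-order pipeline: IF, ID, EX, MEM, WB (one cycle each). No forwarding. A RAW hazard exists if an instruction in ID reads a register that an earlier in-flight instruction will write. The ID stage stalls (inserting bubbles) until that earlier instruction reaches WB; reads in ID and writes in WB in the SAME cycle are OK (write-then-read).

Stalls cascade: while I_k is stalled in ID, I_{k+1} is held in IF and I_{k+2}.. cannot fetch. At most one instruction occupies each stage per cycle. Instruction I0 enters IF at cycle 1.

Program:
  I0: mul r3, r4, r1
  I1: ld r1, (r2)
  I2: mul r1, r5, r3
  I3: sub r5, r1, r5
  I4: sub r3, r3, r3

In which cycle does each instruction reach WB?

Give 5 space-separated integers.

Answer: 5 6 8 11 12

Derivation:
I0 mul r3 <- r4,r1: IF@1 ID@2 stall=0 (-) EX@3 MEM@4 WB@5
I1 ld r1 <- r2: IF@2 ID@3 stall=0 (-) EX@4 MEM@5 WB@6
I2 mul r1 <- r5,r3: IF@3 ID@4 stall=1 (RAW on I0.r3 (WB@5)) EX@6 MEM@7 WB@8
I3 sub r5 <- r1,r5: IF@4 ID@6 stall=2 (RAW on I2.r1 (WB@8)) EX@9 MEM@10 WB@11
I4 sub r3 <- r3,r3: IF@6 ID@9 stall=0 (-) EX@10 MEM@11 WB@12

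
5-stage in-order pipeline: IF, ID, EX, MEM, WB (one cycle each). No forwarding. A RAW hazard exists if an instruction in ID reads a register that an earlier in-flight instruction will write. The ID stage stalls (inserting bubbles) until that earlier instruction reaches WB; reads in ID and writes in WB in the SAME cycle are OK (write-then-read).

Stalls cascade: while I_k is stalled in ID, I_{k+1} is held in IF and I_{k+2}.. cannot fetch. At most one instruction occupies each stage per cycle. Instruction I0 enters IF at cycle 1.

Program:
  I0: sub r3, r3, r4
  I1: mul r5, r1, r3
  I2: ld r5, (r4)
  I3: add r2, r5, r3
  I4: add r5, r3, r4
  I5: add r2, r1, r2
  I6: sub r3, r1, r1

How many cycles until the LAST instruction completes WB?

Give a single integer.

I0 sub r3 <- r3,r4: IF@1 ID@2 stall=0 (-) EX@3 MEM@4 WB@5
I1 mul r5 <- r1,r3: IF@2 ID@3 stall=2 (RAW on I0.r3 (WB@5)) EX@6 MEM@7 WB@8
I2 ld r5 <- r4: IF@3 ID@6 stall=0 (-) EX@7 MEM@8 WB@9
I3 add r2 <- r5,r3: IF@6 ID@7 stall=2 (RAW on I2.r5 (WB@9)) EX@10 MEM@11 WB@12
I4 add r5 <- r3,r4: IF@7 ID@10 stall=0 (-) EX@11 MEM@12 WB@13
I5 add r2 <- r1,r2: IF@10 ID@11 stall=1 (RAW on I3.r2 (WB@12)) EX@13 MEM@14 WB@15
I6 sub r3 <- r1,r1: IF@11 ID@13 stall=0 (-) EX@14 MEM@15 WB@16

Answer: 16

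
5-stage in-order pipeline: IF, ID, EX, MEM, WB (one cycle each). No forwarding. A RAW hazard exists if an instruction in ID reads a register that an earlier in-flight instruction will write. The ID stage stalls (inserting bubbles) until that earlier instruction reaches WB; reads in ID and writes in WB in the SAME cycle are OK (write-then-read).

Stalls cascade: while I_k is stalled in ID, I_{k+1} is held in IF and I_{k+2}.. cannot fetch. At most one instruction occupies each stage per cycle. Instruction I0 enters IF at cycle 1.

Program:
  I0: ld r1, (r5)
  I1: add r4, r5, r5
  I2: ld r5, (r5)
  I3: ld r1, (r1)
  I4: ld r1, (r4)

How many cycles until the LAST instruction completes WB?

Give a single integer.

I0 ld r1 <- r5: IF@1 ID@2 stall=0 (-) EX@3 MEM@4 WB@5
I1 add r4 <- r5,r5: IF@2 ID@3 stall=0 (-) EX@4 MEM@5 WB@6
I2 ld r5 <- r5: IF@3 ID@4 stall=0 (-) EX@5 MEM@6 WB@7
I3 ld r1 <- r1: IF@4 ID@5 stall=0 (-) EX@6 MEM@7 WB@8
I4 ld r1 <- r4: IF@5 ID@6 stall=0 (-) EX@7 MEM@8 WB@9

Answer: 9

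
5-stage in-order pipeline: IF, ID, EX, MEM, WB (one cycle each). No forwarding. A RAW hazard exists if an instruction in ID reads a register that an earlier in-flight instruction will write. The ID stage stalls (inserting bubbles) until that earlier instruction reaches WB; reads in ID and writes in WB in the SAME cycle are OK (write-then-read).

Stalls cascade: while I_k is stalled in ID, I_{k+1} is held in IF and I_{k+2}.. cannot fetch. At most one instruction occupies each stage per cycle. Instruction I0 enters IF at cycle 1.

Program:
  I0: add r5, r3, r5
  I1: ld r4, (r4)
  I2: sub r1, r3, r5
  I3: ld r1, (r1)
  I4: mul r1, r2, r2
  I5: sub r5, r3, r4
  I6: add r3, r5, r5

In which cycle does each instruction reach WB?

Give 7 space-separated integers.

Answer: 5 6 8 11 12 13 16

Derivation:
I0 add r5 <- r3,r5: IF@1 ID@2 stall=0 (-) EX@3 MEM@4 WB@5
I1 ld r4 <- r4: IF@2 ID@3 stall=0 (-) EX@4 MEM@5 WB@6
I2 sub r1 <- r3,r5: IF@3 ID@4 stall=1 (RAW on I0.r5 (WB@5)) EX@6 MEM@7 WB@8
I3 ld r1 <- r1: IF@4 ID@6 stall=2 (RAW on I2.r1 (WB@8)) EX@9 MEM@10 WB@11
I4 mul r1 <- r2,r2: IF@6 ID@9 stall=0 (-) EX@10 MEM@11 WB@12
I5 sub r5 <- r3,r4: IF@9 ID@10 stall=0 (-) EX@11 MEM@12 WB@13
I6 add r3 <- r5,r5: IF@10 ID@11 stall=2 (RAW on I5.r5 (WB@13)) EX@14 MEM@15 WB@16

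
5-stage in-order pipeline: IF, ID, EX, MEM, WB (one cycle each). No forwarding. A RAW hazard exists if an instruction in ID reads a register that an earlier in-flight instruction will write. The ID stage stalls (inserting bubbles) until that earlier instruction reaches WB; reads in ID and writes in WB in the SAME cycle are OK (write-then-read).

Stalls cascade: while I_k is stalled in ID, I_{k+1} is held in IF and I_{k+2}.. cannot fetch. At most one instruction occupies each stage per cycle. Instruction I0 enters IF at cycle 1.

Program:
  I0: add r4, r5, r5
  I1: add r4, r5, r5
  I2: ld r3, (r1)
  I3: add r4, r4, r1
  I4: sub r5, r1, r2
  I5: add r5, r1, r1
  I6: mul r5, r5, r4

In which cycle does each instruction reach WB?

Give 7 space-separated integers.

Answer: 5 6 7 9 10 11 14

Derivation:
I0 add r4 <- r5,r5: IF@1 ID@2 stall=0 (-) EX@3 MEM@4 WB@5
I1 add r4 <- r5,r5: IF@2 ID@3 stall=0 (-) EX@4 MEM@5 WB@6
I2 ld r3 <- r1: IF@3 ID@4 stall=0 (-) EX@5 MEM@6 WB@7
I3 add r4 <- r4,r1: IF@4 ID@5 stall=1 (RAW on I1.r4 (WB@6)) EX@7 MEM@8 WB@9
I4 sub r5 <- r1,r2: IF@5 ID@7 stall=0 (-) EX@8 MEM@9 WB@10
I5 add r5 <- r1,r1: IF@7 ID@8 stall=0 (-) EX@9 MEM@10 WB@11
I6 mul r5 <- r5,r4: IF@8 ID@9 stall=2 (RAW on I5.r5 (WB@11)) EX@12 MEM@13 WB@14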